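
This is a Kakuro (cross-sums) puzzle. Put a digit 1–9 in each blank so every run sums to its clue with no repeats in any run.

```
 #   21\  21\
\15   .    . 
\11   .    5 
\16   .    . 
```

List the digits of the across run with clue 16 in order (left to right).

16 in 2 cells must be {7,9}.
R2C1 = 11 − 5 = 6 completes the 11 across.
Given what's placed, R3C1 must be 7 to fit the 16 across and 21 down.
R3C2 = 16 − 7 = 9 completes the 16 across.
R1C1 = 21 − 13 = 8 completes the 21 down.
R1C2 = 15 − 8 = 7 completes the 15 across.

7 9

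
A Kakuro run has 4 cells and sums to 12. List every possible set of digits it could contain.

{1,2,3,6}; {1,2,4,5}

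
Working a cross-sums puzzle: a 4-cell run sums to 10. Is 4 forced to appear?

Yes

The only way to make 10 from 4 distinct digits is {1,2,3,4}, which contains 4.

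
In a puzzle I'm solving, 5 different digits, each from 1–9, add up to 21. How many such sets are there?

5 distinct digits from 1–9 sum between 15 and 35.

8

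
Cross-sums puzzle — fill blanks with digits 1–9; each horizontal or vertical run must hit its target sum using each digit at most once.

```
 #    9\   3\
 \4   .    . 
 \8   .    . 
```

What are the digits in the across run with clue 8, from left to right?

6, 2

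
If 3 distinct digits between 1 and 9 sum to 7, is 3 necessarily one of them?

No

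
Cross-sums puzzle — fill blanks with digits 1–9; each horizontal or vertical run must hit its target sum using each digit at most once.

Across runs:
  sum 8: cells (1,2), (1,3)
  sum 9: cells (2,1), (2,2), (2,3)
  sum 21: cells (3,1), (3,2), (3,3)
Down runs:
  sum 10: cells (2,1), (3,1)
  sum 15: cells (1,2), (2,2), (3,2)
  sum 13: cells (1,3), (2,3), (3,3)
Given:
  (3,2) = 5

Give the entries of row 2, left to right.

1, 3, 5

No cell is forced outright now. (3,1) can only be 7 or 9 (the digits allowed by both its 21 across and its 10 down). If (3,1) = 7: that forces (2,1) = 3, (3,3) = 9, (2,3) = 1, (1,3) = 3, after which (2,2) would have to be in {5} for the 9 across but in {1,2,3,4,6,7,8,9} for the 15 down — contradiction. So (3,1) = 9.
(2,1) = 10 − 9 = 1 completes the 10 down.
(3,3) = 21 − 14 = 7 completes the 21 across.
Nothing is forced directly, so branch on (2,3), whose candidates are 2 or 5. If (2,3) = 2: then (1,3) would have to be in {1,2,3,5,6,7} for the 8 across but in {4} for the 13 down — contradiction. So (2,3) = 5.
(1,3) = 13 − 12 = 1 completes the 13 down.
(2,2) = 9 − 6 = 3 completes the 9 across.
(1,2) = 8 − 1 = 7 completes the 8 across.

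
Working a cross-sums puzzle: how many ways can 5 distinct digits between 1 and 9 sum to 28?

9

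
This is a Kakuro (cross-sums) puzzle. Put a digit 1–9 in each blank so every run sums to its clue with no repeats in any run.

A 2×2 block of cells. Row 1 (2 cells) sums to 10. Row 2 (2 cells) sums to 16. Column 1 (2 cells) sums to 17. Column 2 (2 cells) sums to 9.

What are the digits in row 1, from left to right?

8 2

16 in 2 cells must be {7,9}; 17 in 2 cells must be {8,9}.
The 16 across and the 17 down share only 9, so (2,1) = 9.
(2,2) = 16 − 9 = 7 completes the 16 across.
(1,1) = 17 − 9 = 8 completes the 17 down.
(1,2) = 10 − 8 = 2 completes the 10 across.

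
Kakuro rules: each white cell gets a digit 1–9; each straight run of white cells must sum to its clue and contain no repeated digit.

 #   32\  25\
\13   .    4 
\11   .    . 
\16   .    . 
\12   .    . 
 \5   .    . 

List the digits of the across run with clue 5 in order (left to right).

3 2

16 in 2 cells must be {7,9}.
R1C1 = 13 − 4 = 9 completes the 13 across.
Given what's placed, R3C1 must be 7 to fit the 16 across and 32 down.
R3C2 = 16 − 7 = 9 completes the 16 across.
No cell is forced outright now. R5C1 can only be 2 or 3 (the digits allowed by both its 5 across and its 32 down). If R5C1 = 2: that forces R4C1 = 8, after which R4C2 would have to be in {4} for the 12 across but in {1,2,3,5,6,7,8} for the 25 down — contradiction. So R5C1 = 3.
R5C2 = 5 − 3 = 2 completes the 5 across.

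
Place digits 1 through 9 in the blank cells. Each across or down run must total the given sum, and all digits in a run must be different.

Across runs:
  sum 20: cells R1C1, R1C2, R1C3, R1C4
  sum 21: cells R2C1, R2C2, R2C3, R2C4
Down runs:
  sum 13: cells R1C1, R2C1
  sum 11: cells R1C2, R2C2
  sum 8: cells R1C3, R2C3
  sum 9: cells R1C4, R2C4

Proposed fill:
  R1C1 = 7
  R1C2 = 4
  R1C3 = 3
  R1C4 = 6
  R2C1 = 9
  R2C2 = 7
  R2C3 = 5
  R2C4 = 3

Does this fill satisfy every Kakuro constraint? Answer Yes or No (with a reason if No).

No — the across run R2C1–R2C4 sums to 24, not 21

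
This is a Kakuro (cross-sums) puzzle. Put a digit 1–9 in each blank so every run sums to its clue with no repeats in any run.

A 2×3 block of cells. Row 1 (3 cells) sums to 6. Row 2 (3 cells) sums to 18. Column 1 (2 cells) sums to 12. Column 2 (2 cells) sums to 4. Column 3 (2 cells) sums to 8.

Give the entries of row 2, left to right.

9 3 6

6 in 3 cells must be {1,2,3}; 4 in 2 cells must be {1,3}.
The 6 across and the 12 down share only 3, so (1,1) = 3.
Given what's placed, (1,2) must be 1 to fit the 6 across and 4 down.
(1,3) = 6 − 4 = 2 completes the 6 across.
(2,1) = 12 − 3 = 9 completes the 12 down.
(2,2) = 4 − 1 = 3 completes the 4 down.
(2,3) = 18 − 12 = 6 completes the 18 across.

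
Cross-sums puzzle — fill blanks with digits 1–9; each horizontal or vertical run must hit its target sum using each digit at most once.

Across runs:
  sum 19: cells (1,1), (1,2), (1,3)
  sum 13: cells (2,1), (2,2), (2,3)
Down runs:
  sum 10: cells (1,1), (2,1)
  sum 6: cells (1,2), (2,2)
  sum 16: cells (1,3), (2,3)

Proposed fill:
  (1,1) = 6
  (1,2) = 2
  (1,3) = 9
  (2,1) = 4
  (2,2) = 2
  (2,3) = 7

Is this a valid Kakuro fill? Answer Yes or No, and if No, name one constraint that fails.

No — the down run (1,2)–(2,2) sums to 4, not 6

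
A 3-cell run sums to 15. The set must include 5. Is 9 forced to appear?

Counterexample: {2,5,8} sums to 15 under that restriction without using 9.

No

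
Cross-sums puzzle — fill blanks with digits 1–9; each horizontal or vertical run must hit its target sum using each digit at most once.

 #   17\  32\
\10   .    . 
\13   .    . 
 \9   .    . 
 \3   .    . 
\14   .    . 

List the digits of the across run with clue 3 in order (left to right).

3 in 2 cells must be {1,2}.
Only 2 fits R4C2 under both its across sum 3 and down sum 32.
R4C1 = 3 − 2 = 1 completes the 3 across.

1 2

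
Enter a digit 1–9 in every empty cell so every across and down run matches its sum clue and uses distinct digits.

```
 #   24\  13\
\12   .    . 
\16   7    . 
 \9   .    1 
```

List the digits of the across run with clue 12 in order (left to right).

9, 3

16 in 2 cells must be {7,9}; 24 in 3 cells must be {7,8,9}.
R2C2 = 16 − 7 = 9 completes the 16 across.
R3C1 = 9 − 1 = 8 completes the 9 across.
R1C1 = 24 − 15 = 9 completes the 24 down.
R1C2 = 12 − 9 = 3 completes the 12 across.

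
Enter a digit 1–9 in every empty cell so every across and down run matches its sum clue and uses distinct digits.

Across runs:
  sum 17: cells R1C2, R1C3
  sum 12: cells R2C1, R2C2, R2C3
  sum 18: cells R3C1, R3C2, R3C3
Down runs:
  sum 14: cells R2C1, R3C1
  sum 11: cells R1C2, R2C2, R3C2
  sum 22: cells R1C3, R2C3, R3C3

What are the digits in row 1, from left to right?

17 in 2 cells must be {8,9}.
Only 8 fits R1C2 under both its across sum 17 and down sum 11.
R1C3 = 17 − 8 = 9 completes the 17 across.

8 9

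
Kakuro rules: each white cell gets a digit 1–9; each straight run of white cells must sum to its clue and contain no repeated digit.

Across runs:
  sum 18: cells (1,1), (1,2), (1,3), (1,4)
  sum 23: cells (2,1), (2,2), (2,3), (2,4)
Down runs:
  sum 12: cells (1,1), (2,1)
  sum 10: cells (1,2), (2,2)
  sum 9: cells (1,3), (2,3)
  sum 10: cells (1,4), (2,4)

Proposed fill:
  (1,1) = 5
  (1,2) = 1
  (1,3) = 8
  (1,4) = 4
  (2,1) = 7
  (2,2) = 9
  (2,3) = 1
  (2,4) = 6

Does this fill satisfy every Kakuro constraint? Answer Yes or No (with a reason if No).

Across: 5+1+8+4=18; 7+9+1+6=23. Down: 5+7=12; 1+9=10; 8+1=9; 4+6=10. No digit repeats within any run.

Yes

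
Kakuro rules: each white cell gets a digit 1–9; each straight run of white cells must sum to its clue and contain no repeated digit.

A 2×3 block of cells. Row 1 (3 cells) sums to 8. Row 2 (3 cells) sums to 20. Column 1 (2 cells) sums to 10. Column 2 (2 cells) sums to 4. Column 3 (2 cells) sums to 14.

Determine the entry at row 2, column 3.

9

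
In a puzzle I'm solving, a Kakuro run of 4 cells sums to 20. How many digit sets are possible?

4 distinct digits from 1–9 sum between 10 and 30.

12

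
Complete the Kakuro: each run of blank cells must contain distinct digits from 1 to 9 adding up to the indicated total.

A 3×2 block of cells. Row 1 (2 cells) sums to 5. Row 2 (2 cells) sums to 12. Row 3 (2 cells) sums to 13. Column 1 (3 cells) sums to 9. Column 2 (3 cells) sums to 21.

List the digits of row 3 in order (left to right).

The 5 across and the 21 down share only 4, so (1,2) = 4.
(1,1) = 5 − 4 = 1 completes the 5 across.
Nothing is forced directly, so branch on (2,1), whose candidates are 3 or 5. If (2,1) = 5: then (2,2) would have to be in {7} for the 12 across but in {8,9} for the 21 down — contradiction. So (2,1) = 3.
(2,2) = 12 − 3 = 9 completes the 12 across.
(3,1) = 9 − 4 = 5 completes the 9 down.
(3,2) = 13 − 5 = 8 completes the 13 across.

5 8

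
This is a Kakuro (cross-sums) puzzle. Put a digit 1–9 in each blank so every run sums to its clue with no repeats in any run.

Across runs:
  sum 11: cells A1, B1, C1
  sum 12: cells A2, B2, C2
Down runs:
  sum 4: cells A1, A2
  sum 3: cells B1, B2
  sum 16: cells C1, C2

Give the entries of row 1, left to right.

4 in 2 cells must be {1,3}; 3 in 2 cells must be {1,2}; 16 in 2 cells must be {7,9}.
The 11 across and the 16 down share only 7, so C1 = 7.
C2 = 16 − 7 = 9 completes the 16 down.
Given what's placed, B1 must be 1 to fit the 11 across and 3 down.
A2 = 1: the only remaining digit allowed by both the 12 across and the 4 down.
B2 = 12 − 10 = 2 completes the 12 across.
A1 = 11 − 8 = 3 completes the 11 across.

3 1 7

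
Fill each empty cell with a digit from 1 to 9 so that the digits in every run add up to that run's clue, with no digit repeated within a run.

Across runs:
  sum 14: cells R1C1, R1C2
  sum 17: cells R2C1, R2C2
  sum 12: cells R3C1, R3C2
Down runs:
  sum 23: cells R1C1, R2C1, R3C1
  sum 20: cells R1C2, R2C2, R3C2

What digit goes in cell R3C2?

17 in 2 cells must be {8,9}; 23 in 3 cells must be {6,8,9}.
Nothing is forced directly, so branch on R2C1, whose candidates are 8 or 9. If R2C1 = 9: that forces R2C2 = 8, R3C1 = 8, after which R3C2 would have to be in {4} for the 12 across but in {3,5,7,9} for the 20 down — contradiction. So R2C1 = 8.
R2C2 = 17 − 8 = 9 completes the 17 across.
Given what's placed, R3C1 must be 9 to fit the 12 across and 23 down.
R3C2 = 12 − 9 = 3 completes the 12 across.
R1C1 = 23 − 17 = 6 completes the 23 down.
R1C2 = 14 − 6 = 8 completes the 14 across.

3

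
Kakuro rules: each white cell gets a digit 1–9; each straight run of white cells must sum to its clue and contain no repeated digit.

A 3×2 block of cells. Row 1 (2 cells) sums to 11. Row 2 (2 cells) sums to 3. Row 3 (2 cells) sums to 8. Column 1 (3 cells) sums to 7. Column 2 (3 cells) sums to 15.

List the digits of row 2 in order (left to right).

1 2

3 in 2 cells must be {1,2}; 7 in 3 cells must be {1,2,4}.
Nothing is forced directly, so branch on (2,1), whose candidates are 1 or 2. If (2,1) = 2: that forces (1,1) = 4, (1,2) = 7, after which (2,2) would have to be in {1} for the 3 across but in {2,3,5,6} for the 15 down — contradiction. So (2,1) = 1.
(2,2) = 3 − 1 = 2 completes the 3 across.
Given what's placed, (3,1) must be 2 to fit the 8 across and 7 down.
(3,2) = 8 − 2 = 6 completes the 8 across.
(1,1) = 7 − 3 = 4 completes the 7 down.
(1,2) = 11 − 4 = 7 completes the 11 across.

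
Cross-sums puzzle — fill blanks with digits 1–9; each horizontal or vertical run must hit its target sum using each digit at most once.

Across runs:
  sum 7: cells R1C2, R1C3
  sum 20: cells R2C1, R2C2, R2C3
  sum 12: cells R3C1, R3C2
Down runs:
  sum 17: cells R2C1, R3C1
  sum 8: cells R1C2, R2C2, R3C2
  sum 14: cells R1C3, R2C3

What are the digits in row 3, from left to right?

8 4

17 in 2 cells must be {8,9}.
Nothing is forced directly, so branch on R2C1, whose candidates are 8 or 9. If R2C1 = 8: that forces R3C1 = 9, R3C2 = 3, after which R2C2 would have to be in {3,5,7,9} for the 20 across but in {1,4} for the 8 down — contradiction. So R2C1 = 9.
R3C1 = 17 − 9 = 8 completes the 17 down.
R3C2 = 12 − 8 = 4 completes the 12 across.
R2C2 = 3: the only remaining digit allowed by both the 20 across and the 8 down.
R2C3 = 20 − 12 = 8 completes the 20 across.
R1C2 = 8 − 7 = 1 completes the 8 down.
R1C3 = 7 − 1 = 6 completes the 7 across.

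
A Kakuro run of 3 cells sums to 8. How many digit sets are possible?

3 distinct digits from 1–9 sum between 6 and 24.
Enumerating: {1,2,5}, {1,3,4}.

2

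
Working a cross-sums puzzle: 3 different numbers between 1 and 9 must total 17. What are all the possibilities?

3 distinct digits from 1–9 sum between 6 and 24.

{1,7,9}; {2,6,9}; {2,7,8}; {3,5,9}; {3,6,8}; {4,5,8}; {4,6,7}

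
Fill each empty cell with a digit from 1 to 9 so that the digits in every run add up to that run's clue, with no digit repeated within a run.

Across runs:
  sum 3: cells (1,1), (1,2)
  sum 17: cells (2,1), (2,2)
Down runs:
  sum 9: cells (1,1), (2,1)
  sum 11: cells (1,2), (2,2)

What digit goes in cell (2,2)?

9

3 in 2 cells must be {1,2}; 17 in 2 cells must be {8,9}.
The 3 across and the 11 down share only 2, so (1,2) = 2.
The 17 across and the 9 down share only 8, so (2,1) = 8.
(2,2) = 17 − 8 = 9 completes the 17 across.
(1,1) = 3 − 2 = 1 completes the 3 across.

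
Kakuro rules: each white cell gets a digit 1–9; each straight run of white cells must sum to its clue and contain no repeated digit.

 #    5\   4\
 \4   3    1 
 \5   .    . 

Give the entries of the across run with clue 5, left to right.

2 3

4 in 2 cells must be {1,3}.
R2C1 = 5 − 3 = 2 completes the 5 down.
R2C2 = 5 − 2 = 3 completes the 5 across.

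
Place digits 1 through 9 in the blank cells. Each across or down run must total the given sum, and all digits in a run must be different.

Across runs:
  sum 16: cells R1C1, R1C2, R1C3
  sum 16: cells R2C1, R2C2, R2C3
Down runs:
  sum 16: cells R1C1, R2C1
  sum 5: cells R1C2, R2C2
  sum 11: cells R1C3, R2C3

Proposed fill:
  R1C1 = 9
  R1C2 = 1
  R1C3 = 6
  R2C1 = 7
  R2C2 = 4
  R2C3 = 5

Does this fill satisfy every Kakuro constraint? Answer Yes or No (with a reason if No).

Yes

Across: 9+1+6=16; 7+4+5=16. Down: 9+7=16; 1+4=5; 6+5=11. No digit repeats within any run.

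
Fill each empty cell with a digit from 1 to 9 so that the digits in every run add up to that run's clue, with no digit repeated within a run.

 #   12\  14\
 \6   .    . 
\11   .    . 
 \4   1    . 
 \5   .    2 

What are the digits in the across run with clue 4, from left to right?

4 in 2 cells must be {1,3}.
R3C2 = 4 − 1 = 3 completes the 4 across.
R4C1 = 5 − 2 = 3 completes the 5 across.
R1C1 = 2: the only remaining digit allowed by both the 6 across and the 12 down.
R1C2 = 6 − 2 = 4 completes the 6 across.
R2C1 = 12 − 6 = 6 completes the 12 down.
R2C2 = 11 − 6 = 5 completes the 11 across.

1, 3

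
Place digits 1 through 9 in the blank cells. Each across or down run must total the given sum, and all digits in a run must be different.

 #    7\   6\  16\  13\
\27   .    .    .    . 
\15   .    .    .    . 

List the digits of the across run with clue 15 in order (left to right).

16 in 2 cells must be {7,9}.
Nothing is forced directly, so branch on R2C3, whose candidates are 7 or 9. If R2C3 = 9: that forces R1C3 = 7, after which R2C4 would have to be in {1,2,3} for the 15 across but in {4,5,6,7,8,9} for the 13 down — contradiction. So R2C3 = 7.
R1C3 = 16 − 7 = 9 completes the 16 down.
Nothing is forced directly, so branch on R2C4, whose candidates are 4 or 5. If R2C4 = 4: then R1C4 would have to be in {3,4,5,6,7,8} for the 27 across but in {9} for the 13 down — contradiction. So R2C4 = 5.
R1C4 = 13 − 5 = 8 completes the 13 down.
R1C2 = 4: the only remaining digit allowed by both the 27 across and the 6 down.
R2C2 = 6 − 4 = 2 completes the 6 down.
R1C1 = 27 − 21 = 6 completes the 27 across.
R2C1 = 15 − 14 = 1 completes the 15 across.

1 2 7 5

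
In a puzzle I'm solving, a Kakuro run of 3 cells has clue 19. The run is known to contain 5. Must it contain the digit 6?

The only way to make 19 from 3 distinct digits under that restriction is {5,6,8}, which contains 6.

Yes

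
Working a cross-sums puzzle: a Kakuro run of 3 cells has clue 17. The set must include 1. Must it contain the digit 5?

No

The only way to make 17 from 3 distinct digits under that restriction is {1,7,9}, which does not contain 5.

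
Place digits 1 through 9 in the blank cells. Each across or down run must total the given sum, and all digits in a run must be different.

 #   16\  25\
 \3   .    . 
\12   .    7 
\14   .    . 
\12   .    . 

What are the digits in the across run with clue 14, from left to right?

6 8

3 in 2 cells must be {1,2}.
Given what's placed, R1C2 must be 1 to fit the 3 across and 25 down.
R2C1 = 12 − 7 = 5 completes the 12 across.
R1C1 = 3 − 1 = 2 completes the 3 across.
Nothing is forced directly, so branch on R3C1, whose candidates are 6 or 8. If R3C1 = 8: then R3C2 would have to be in {6} for the 14 across but in {8,9} for the 25 down — contradiction. So R3C1 = 6.
R3C2 = 14 − 6 = 8 completes the 14 across.
R4C1 = 16 − 13 = 3 completes the 16 down.
R4C2 = 12 − 3 = 9 completes the 12 across.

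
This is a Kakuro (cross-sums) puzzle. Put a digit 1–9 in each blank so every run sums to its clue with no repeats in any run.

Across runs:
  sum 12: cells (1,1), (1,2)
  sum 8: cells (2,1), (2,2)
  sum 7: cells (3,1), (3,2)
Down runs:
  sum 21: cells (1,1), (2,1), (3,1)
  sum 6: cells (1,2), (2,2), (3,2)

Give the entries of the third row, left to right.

5 2

6 in 3 cells must be {1,2,3}.
The 12 across and the 6 down share only 3, so (1,2) = 3.
(1,1) = 12 − 3 = 9 completes the 12 across.
Nothing is forced directly, so branch on (2,1), whose candidates are 5 or 7. If (2,1) = 5: then (2,2) would have to be in {3} for the 8 across but in {1,2} for the 6 down — contradiction. So (2,1) = 7.
(2,2) = 8 − 7 = 1 completes the 8 across.
(3,1) = 21 − 16 = 5 completes the 21 down.
(3,2) = 7 − 5 = 2 completes the 7 across.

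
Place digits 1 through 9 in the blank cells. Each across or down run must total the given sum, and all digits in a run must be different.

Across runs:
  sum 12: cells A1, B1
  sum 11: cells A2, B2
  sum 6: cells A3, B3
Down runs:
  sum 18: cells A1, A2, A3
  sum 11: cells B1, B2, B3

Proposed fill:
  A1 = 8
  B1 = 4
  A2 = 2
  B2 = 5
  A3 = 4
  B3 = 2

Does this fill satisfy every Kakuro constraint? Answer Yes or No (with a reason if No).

No — the across run A2–B2 sums to 7, not 11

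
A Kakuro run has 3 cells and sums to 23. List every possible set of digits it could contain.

3 distinct digits from 1–9 sum between 6 and 24.
Only one set works: {6,8,9}.

{6,8,9}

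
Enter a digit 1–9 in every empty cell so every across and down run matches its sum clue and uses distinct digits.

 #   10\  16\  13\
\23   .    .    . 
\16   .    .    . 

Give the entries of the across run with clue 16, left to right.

23 in 3 cells must be {6,8,9}; 16 in 2 cells must be {7,9}.
The 23 across and the 16 down share only 9, so R1C2 = 9.
R2C2 = 16 − 9 = 7 completes the 16 down.
Nothing is forced directly, so branch on R1C1, whose candidates are 6 or 8. If R1C1 = 8: that forces R1C3 = 6, after which R2C1 would have to be in {1,3,4,5,6,8} for the 16 across but in {2} for the 10 down — contradiction. So R1C1 = 6.
R1C3 = 23 − 15 = 8 completes the 23 across.
R2C1 = 10 − 6 = 4 completes the 10 down.
R2C3 = 16 − 11 = 5 completes the 16 across.

4, 7, 5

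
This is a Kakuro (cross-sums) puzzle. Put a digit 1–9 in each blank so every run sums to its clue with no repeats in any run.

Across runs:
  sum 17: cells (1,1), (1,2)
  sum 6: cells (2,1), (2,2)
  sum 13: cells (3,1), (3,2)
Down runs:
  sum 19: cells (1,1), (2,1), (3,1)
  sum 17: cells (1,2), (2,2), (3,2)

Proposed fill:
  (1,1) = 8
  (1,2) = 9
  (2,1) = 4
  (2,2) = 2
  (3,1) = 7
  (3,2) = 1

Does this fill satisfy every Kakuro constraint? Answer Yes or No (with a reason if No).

No — the down run (1,2)–(3,2) sums to 12, not 17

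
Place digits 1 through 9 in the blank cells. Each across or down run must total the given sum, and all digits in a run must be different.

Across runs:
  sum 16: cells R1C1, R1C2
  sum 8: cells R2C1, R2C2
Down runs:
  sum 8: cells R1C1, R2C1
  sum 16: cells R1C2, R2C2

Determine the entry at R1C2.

9

16 in 2 cells must be {7,9}.
The 16 across and the 8 down share only 7, so R1C1 = 7.
R1C2 = 16 − 7 = 9 completes the 16 across.
R2C1 = 8 − 7 = 1 completes the 8 down.
R2C2 = 8 − 1 = 7 completes the 8 across.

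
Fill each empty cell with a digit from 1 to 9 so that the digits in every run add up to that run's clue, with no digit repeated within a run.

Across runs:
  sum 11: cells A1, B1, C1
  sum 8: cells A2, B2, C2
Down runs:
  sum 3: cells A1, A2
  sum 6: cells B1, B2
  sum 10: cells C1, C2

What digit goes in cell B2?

3 in 2 cells must be {1,2}.
Nothing is forced directly, so branch on A1, whose candidates are 1 or 2. If A1 = 1: that forces A2 = 2, C2 = 1, after which C1 would have to be in {2,3,4,6,7,8} for the 11 across but in {9} for the 10 down — contradiction. So A1 = 2.
A2 = 3 − 2 = 1 completes the 3 down.
Nothing is forced directly, so branch on B1, whose candidates are 1 or 4 or 5. If B1 = 4: then C1 would have to be in {5} for the 11 across but in {1,2,3,4,6,7,8,9} for the 10 down — contradiction. If B1 = 5: that forces C1 = 4, after which B2 would have to be in {2,3,4,5} for the 8 across but in {1} for the 6 down — contradiction. So B1 = 1.
C1 = 11 − 3 = 8 completes the 11 across.
B2 = 6 − 1 = 5 completes the 6 down.
C2 = 8 − 6 = 2 completes the 8 across.

5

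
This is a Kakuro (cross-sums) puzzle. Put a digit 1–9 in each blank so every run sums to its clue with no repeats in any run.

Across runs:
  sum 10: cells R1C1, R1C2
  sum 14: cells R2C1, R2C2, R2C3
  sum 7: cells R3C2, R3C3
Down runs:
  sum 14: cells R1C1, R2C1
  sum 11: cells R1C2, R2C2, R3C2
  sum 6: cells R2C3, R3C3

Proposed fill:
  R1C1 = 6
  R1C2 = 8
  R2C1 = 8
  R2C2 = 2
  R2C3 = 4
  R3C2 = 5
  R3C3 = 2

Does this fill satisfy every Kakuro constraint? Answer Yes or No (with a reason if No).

No — the across run R1C1–R1C2 sums to 14, not 10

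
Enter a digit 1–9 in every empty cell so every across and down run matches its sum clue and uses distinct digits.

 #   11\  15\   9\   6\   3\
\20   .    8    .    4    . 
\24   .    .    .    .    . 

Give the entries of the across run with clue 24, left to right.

3 in 2 cells must be {1,2}.
R2C2 = 15 − 8 = 7 completes the 15 down.
R2C4 = 6 − 4 = 2 completes the 6 down.
Given what's placed, R2C5 must be 1 to fit the 24 across and 3 down.
R1C5 = 3 − 1 = 2 completes the 3 down.
R1C1 = 5: the only remaining digit allowed by both the 20 across and the 11 down.
R1C3 = 20 − 19 = 1 completes the 20 across.
R2C1 = 11 − 5 = 6 completes the 11 down.
R2C3 = 24 − 16 = 8 completes the 24 across.

6 7 8 2 1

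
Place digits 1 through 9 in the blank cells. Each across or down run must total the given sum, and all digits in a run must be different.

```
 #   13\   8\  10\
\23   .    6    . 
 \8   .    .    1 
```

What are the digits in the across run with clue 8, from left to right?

23 in 3 cells must be {6,8,9}.
R1C3 = 10 − 1 = 9 completes the 10 down.
R2C2 = 8 − 6 = 2 completes the 8 down.
R1C1 = 23 − 15 = 8 completes the 23 across.
R2C1 = 8 − 3 = 5 completes the 8 across.

5 2 1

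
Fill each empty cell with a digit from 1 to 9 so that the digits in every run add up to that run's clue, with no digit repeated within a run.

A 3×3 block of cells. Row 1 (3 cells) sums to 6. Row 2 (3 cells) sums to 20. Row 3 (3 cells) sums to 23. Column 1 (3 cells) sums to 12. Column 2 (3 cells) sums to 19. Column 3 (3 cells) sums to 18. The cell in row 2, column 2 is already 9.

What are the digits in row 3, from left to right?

6, 8, 9

6 in 3 cells must be {1,2,3}; 23 in 3 cells must be {6,8,9}.
Nothing is forced directly, so branch on (1,2), whose candidates are 2 or 3. If (1,2) = 3: then (3,2) would have to be in {6,8,9} for the 23 across but in {7} for the 19 down — contradiction. So (1,2) = 2.
(3,2) = 19 − 11 = 8 completes the 19 down.
Nothing is forced directly, so branch on (3,3), whose candidates are 6 or 9. If (3,3) = 6: that forces (1,3) = 3, after which (2,3) would have to be in {3,4,5,6,7,8} for the 20 across but in {9} for the 18 down — contradiction. So (3,3) = 9.
(3,1) = 23 − 17 = 6 completes the 23 across.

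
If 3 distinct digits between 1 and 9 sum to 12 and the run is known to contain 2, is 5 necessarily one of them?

Counterexample: {1,2,9} sums to 12 under that restriction without using 5.

No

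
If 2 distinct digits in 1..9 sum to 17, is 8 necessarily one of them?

Yes

The only way to make 17 from 2 distinct digits is {8,9}, which contains 8.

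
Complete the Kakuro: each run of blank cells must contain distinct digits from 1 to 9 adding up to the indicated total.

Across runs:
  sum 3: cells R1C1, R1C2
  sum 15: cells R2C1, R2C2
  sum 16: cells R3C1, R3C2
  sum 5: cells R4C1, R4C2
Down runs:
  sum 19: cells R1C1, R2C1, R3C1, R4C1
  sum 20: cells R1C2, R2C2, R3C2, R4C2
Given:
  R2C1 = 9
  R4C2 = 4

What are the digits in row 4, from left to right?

1, 4

3 in 2 cells must be {1,2}; 16 in 2 cells must be {7,9}.
R2C2 = 15 − 9 = 6 completes the 15 across.
Given what's placed, R3C1 must be 7 to fit the 16 across and 19 down.
R3C2 = 16 − 7 = 9 completes the 16 across.
R4C1 = 5 − 4 = 1 completes the 5 across.
R1C1 = 19 − 17 = 2 completes the 19 down.
R1C2 = 3 − 2 = 1 completes the 3 across.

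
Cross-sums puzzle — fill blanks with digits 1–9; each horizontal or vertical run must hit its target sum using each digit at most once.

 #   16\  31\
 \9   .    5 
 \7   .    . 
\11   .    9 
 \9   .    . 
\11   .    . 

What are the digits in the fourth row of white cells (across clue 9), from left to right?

6 3

16 in 5 cells must be {1,2,3,4,6}.
R1C1 = 9 − 5 = 4 completes the 9 across.
R3C1 = 11 − 9 = 2 completes the 11 across.
No cell is forced outright now. R5C1 can only be 3 or 6 (the digits allowed by both its 11 across and its 16 down). If R5C1 = 6: then R5C2 would have to be in {5} for the 11 across but in {2,3,4,6,7,8} for the 31 down — contradiction. So R5C1 = 3.
R5C2 = 11 − 3 = 8 completes the 11 across.
Nothing is forced directly, so branch on R2C1, whose candidates are 1 or 6. If R2C1 = 6: then R2C2 would have to be in {1} for the 7 across but in {2,3,6,7} for the 31 down — contradiction. So R2C1 = 1.
R2C2 = 7 − 1 = 6 completes the 7 across.
R4C1 = 16 − 10 = 6 completes the 16 down.
R4C2 = 9 − 6 = 3 completes the 9 across.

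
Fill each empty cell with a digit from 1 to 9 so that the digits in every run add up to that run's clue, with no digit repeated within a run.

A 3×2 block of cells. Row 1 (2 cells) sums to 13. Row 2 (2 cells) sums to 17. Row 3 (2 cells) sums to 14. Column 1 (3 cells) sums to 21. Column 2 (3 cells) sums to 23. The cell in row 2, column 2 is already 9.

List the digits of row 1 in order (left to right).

7, 6

17 in 2 cells must be {8,9}; 23 in 3 cells must be {6,8,9}.
(2,1) = 17 − 9 = 8 completes the 17 across.
No cell is forced outright now. (1,2) can only be 6 or 8 (the digits allowed by both its 13 across and its 23 down). If (1,2) = 8: then (1,1) would have to be in {5} for the 13 across but in {4,6,7,9} for the 21 down — contradiction. So (1,2) = 6.
(1,1) = 13 − 6 = 7 completes the 13 across.
(3,1) = 21 − 15 = 6 completes the 21 down.
(3,2) = 14 − 6 = 8 completes the 14 across.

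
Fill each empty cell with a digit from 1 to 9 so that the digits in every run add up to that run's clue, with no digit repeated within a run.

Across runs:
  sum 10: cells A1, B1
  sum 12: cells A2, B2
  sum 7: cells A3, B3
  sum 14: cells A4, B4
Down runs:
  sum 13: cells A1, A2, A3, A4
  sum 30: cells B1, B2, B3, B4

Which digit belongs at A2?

4

30 in 4 cells must be {6,7,8,9}.
Only 6 fits B3 under both its across sum 7 and down sum 30.
A3 = 7 − 6 = 1 completes the 7 across.
Nothing is forced directly, so branch on A4, whose candidates are 5 or 6. If A4 = 6: that forces A2 = 4, B2 = 8, after which B4 would have to be in {8} for the 14 across but in {7,9} for the 30 down — contradiction. So A4 = 5.
B4 = 14 − 5 = 9 completes the 14 across.
No cell is forced outright now. A1 can only be 3 or 4 (the digits allowed by both its 10 across and its 13 down). If A1 = 4: then B1 would have to be in {6} for the 10 across but in {7,8} for the 30 down — contradiction. So A1 = 3.
B1 = 10 − 3 = 7 completes the 10 across.
A2 = 13 − 9 = 4 completes the 13 down.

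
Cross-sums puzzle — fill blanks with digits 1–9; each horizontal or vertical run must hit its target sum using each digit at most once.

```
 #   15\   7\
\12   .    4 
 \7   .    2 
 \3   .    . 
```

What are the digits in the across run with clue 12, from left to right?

3 in 2 cells must be {1,2}; 7 in 3 cells must be {1,2,4}.
R1C1 = 12 − 4 = 8 completes the 12 across.
R2C1 = 7 − 2 = 5 completes the 7 across.
R3C1 = 15 − 13 = 2 completes the 15 down.
R3C2 = 3 − 2 = 1 completes the 3 across.

8 4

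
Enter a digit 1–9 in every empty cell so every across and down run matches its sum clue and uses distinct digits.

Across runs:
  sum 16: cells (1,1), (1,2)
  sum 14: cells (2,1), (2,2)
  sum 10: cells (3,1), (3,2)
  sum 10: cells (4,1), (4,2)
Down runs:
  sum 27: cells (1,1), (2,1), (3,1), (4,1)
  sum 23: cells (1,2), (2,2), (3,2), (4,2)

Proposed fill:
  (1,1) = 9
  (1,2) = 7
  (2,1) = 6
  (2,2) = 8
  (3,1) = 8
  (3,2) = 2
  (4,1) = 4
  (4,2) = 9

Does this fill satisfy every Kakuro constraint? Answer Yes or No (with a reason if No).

No — the across run (4,1)–(4,2) sums to 13, not 10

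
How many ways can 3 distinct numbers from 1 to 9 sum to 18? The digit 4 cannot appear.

5

3 distinct digits from 1–9 sum between 6 and 24.
Dropping sets that contain 4.
Enumerating: {1,8,9}, {2,7,9}, {3,6,9}, {3,7,8}, {5,6,7}.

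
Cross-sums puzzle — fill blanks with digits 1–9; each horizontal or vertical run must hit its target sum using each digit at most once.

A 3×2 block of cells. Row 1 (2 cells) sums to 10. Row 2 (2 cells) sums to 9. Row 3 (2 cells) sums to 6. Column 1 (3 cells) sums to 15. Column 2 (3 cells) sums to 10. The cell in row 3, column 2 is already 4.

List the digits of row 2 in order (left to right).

4, 5

Given what's placed, (1,2) must be 1 to fit the 10 across and 10 down.
(2,2) = 10 − 5 = 5 completes the 10 down.
(3,1) = 6 − 4 = 2 completes the 6 across.
(1,1) = 10 − 1 = 9 completes the 10 across.
(2,1) = 9 − 5 = 4 completes the 9 across.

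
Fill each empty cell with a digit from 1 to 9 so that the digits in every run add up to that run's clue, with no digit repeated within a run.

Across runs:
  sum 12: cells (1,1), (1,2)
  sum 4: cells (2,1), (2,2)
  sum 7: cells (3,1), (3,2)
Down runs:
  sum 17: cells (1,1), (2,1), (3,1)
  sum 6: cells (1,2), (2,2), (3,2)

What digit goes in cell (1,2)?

4 in 2 cells must be {1,3}; 6 in 3 cells must be {1,2,3}.
The 12 across and the 6 down share only 3, so (1,2) = 3.
Given what's placed, (2,2) must be 1 to fit the 4 across and 6 down.
(3,2) = 6 − 4 = 2 completes the 6 down.
(1,1) = 12 − 3 = 9 completes the 12 across.
(2,1) = 4 − 1 = 3 completes the 4 across.
(3,1) = 7 − 2 = 5 completes the 7 across.

3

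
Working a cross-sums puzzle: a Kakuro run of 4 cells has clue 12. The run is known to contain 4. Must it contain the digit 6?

The only way to make 12 from 4 distinct digits under that restriction is {1,2,4,5}, which does not contain 6.

No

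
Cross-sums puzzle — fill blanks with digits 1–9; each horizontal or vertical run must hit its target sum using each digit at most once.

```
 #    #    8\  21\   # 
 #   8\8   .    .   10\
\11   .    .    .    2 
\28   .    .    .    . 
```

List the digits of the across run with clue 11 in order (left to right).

1 3 5 2

11 in 4 cells must be {1,2,3,5}.
Given what's placed, R2C3 must be 5 to fit the 11 across and 21 down.
R3C4 = 10 − 2 = 8 completes the 10 down.
R1C3 = 7: the only remaining digit allowed by both the 8 across and the 21 down.
R3C3 = 21 − 12 = 9 completes the 21 down.
R1C2 = 8 − 7 = 1 completes the 8 across.
Given what's placed, R2C2 must be 3 to fit the 11 across and 8 down.
R3C2 = 8 − 4 = 4 completes the 8 down.
R2C1 = 11 − 10 = 1 completes the 11 across.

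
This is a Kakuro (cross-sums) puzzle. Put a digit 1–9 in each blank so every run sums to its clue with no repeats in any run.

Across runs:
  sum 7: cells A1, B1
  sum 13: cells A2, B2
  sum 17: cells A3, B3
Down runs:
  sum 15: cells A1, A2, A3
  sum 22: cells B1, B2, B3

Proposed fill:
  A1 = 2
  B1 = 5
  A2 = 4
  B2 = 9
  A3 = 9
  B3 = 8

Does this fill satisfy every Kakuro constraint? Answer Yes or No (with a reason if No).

Across: 2+5=7; 4+9=13; 9+8=17. Down: 2+4+9=15; 5+9+8=22. No digit repeats within any run.

Yes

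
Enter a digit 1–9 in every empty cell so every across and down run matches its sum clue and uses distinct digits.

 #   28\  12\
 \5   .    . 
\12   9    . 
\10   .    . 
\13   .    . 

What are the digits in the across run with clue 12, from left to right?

9 3

Given what's placed, R1C1 must be 4 to fit the 5 across and 28 down.
R1C2 = 5 − 4 = 1 completes the 5 across.
R2C2 = 12 − 9 = 3 completes the 12 across.
Given what's placed, R4C2 must be 6 to fit the 13 across and 12 down.
R3C2 = 12 − 10 = 2 completes the 12 down.
R4C1 = 13 − 6 = 7 completes the 13 across.
R3C1 = 10 − 2 = 8 completes the 10 across.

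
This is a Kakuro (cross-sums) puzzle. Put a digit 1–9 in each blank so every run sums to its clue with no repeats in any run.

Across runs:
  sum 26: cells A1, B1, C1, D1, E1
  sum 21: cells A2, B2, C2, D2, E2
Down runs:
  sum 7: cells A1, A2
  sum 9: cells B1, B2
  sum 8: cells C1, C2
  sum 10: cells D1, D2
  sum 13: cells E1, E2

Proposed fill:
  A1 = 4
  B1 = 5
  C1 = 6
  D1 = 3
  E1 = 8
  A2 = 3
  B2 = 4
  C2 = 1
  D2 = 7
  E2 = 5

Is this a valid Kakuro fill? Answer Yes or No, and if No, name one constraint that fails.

No — the down run C1–C2 sums to 7, not 8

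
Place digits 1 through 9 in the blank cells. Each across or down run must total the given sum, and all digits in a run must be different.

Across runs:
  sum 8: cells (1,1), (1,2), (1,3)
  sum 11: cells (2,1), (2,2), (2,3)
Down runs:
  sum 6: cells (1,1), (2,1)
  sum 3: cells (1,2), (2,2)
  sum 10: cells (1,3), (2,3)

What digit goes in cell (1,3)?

2

3 in 2 cells must be {1,2}.
Nothing is forced directly, so branch on (1,2), whose candidates are 1 or 2. If (1,2) = 2: that forces (1,3) = 1, (2,2) = 1, after which (2,3) would have to be in {2,3,4,6,7,8} for the 11 across but in {9} for the 10 down — contradiction. So (1,2) = 1.
(2,2) = 3 − 1 = 2 completes the 3 down.
Nothing is forced directly, so branch on (1,1), whose candidates are 2 or 4 or 5. If (1,1) = 2: then (1,3) would have to be in {5} for the 8 across but in {1,2,3,4,6,7,8,9} for the 10 down — contradiction. If (1,1) = 4: that forces (1,3) = 3, after which (2,1) would have to be in {1,3,4,5,6,8} for the 11 across but in {2} for the 6 down — contradiction. So (1,1) = 5.
(1,3) = 8 − 6 = 2 completes the 8 across.
(2,1) = 6 − 5 = 1 completes the 6 down.
(2,3) = 11 − 3 = 8 completes the 11 across.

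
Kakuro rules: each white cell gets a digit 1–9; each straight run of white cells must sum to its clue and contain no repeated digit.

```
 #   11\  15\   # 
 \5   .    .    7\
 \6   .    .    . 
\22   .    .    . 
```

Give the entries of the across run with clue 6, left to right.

3 2 1

6 in 3 cells must be {1,2,3}.
Nothing is forced directly, so branch on R3C3, whose candidates are 5 or 6. If R3C3 = 5: that forces R2C3 = 2, R3C1 = 8, R3C2 = 9, R2C1 = 1, after which R2C2 would have to be in {3} for the 6 across but in {1,2,4,5} for the 15 down — contradiction. So R3C3 = 6.
R2C3 = 7 − 6 = 1 completes the 7 down.
Given what's placed, R3C1 must be 7 to fit the 22 across and 11 down.
R3C2 = 22 − 13 = 9 completes the 22 across.
R2C1 = 3: the only remaining digit allowed by both the 6 across and the 11 down.
R2C2 = 6 − 4 = 2 completes the 6 across.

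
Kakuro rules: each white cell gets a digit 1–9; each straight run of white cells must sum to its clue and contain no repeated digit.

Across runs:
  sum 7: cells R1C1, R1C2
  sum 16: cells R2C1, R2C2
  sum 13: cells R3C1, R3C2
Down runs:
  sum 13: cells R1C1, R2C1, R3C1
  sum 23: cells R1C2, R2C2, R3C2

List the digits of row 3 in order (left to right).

16 in 2 cells must be {7,9}; 23 in 3 cells must be {6,8,9}.
The 7 across and the 23 down share only 6, so R1C2 = 6.
Given what's placed, R2C2 must be 9 to fit the 16 across and 23 down.
R3C2 = 23 − 15 = 8 completes the 23 down.
R1C1 = 7 − 6 = 1 completes the 7 across.
R2C1 = 16 − 9 = 7 completes the 16 across.
R3C1 = 13 − 8 = 5 completes the 13 across.

5, 8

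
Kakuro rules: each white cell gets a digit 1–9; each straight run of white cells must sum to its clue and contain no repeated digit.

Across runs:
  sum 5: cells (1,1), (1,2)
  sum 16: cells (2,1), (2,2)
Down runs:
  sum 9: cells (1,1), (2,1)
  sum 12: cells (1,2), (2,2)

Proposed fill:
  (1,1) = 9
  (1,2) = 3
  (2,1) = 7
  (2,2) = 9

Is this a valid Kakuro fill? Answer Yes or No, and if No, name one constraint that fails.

No — the down run (1,1)–(2,1) sums to 16, not 9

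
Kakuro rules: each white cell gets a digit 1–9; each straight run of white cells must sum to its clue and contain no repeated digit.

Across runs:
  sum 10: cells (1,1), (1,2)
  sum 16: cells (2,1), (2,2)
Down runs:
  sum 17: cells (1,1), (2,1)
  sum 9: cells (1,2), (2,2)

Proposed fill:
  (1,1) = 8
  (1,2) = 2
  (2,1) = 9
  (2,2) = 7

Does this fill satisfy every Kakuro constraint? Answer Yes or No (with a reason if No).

Yes

Across: 8+2=10; 9+7=16. Down: 8+9=17; 2+7=9. No digit repeats within any run.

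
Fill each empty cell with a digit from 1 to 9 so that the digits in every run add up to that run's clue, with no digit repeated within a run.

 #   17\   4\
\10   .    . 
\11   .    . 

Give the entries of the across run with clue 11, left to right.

17 in 2 cells must be {8,9}; 4 in 2 cells must be {1,3}.
The 11 across and the 4 down share only 3, so R2C2 = 3.
R1C2 = 4 − 3 = 1 completes the 4 down.
R2C1 = 11 − 3 = 8 completes the 11 across.
R1C1 = 10 − 1 = 9 completes the 10 across.

8 3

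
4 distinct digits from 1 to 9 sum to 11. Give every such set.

{1,2,3,5}

4 distinct digits from 1–9 sum between 10 and 30.
Only one set works: {1,2,3,5}.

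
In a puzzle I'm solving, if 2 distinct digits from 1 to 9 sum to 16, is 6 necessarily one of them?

No

The only way to make 16 from 2 distinct digits is {7,9}, which does not contain 6.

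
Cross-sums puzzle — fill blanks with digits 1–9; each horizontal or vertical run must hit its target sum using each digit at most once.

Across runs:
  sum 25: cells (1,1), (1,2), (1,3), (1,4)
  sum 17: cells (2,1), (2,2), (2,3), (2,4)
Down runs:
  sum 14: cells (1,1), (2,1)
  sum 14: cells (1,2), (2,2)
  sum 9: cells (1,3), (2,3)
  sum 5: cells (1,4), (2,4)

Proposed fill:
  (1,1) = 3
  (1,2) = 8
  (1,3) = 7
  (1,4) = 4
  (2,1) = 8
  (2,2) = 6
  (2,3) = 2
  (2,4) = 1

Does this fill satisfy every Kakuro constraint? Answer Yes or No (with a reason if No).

No — the down run (1,1)–(2,1) sums to 11, not 14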